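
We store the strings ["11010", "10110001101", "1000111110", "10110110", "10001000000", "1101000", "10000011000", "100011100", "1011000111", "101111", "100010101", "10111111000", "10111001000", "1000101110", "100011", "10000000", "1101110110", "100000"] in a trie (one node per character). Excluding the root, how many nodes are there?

71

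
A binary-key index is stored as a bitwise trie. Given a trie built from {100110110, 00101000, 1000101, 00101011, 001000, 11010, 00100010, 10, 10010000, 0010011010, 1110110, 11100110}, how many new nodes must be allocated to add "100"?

0

"100" is already a full path in the trie; only an end-marker is added.
No new nodes are needed: 0.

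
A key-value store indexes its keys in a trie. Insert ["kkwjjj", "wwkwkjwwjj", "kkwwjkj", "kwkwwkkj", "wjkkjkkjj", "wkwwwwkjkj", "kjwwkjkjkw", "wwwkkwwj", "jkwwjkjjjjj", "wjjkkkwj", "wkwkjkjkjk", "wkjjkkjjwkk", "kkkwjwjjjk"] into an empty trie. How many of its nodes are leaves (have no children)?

13

A leaf is a node with no children — equivalently, the end of a word that is not a proper prefix of any other stored word.
Those words: "jkwwjkjjjjj", "kjwwkjkjkw", "kkkwjwjjjk", "kkwjjj", "kkwwjkj", "kwkwwkkj", "wjjkkkwj", "wjkkjkkjj", "wkjjkkjjwkk", "wkwkjkjkjk", "wkwwwwkjkj", "wwkwkjwwjj", "wwwkkwwj"
Leaf count: 13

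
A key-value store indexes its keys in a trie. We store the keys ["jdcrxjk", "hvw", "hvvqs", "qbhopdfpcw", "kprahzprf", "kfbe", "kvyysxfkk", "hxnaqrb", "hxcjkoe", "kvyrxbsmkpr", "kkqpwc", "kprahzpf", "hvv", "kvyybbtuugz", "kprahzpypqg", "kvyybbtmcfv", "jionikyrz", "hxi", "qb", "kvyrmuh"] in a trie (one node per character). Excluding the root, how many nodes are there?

Insert word by word; a character creates a node only if that edge doesn't already exist:
  "jdcrxjk" → 7 new (j, d, c, r, x, j, k)
  "hvw" → 3 new (h, v, w)
  "hvvqs" → prefix "hv" already present; 3 new (v, q, s)
  "qbhopdfpcw" → 10 new (q, b, h, o, p, d, f, p, c, w)
  "kprahzprf" → 9 new (k, p, r, a, h, z, p, r, f)
  "kfbe" → prefix "k" already present; 3 new (f, b, e)
  "kvyysxfkk" → prefix "k" already present; 8 new (v, y, y, s, x, f, k, k)
  "hxnaqrb" → prefix "h" already present; 6 new (x, n, a, q, r, b)
  "hxcjkoe" → prefix "hx" already present; 5 new (c, j, k, o, e)
  "kvyrxbsmkpr" → prefix "kvy" already present; 8 new (r, x, b, s, m, k, p, r)
  "kkqpwc" → prefix "k" already present; 5 new (k, q, p, w, c)
  "kprahzpf" → prefix "kprahzp" already present; 1 new (f)
  "hvv" → prefix "hvv" already present; 0 new (none)
  "kvyybbtuugz" → prefix "kvyy" already present; 7 new (b, b, t, u, u, g, z)
  "kprahzpypqg" → prefix "kprahzp" already present; 4 new (y, p, q, g)
  "kvyybbtmcfv" → prefix "kvyybbt" already present; 4 new (m, c, f, v)
  "jionikyrz" → prefix "j" already present; 8 new (i, o, n, i, k, y, r, z)
  "hxi" → prefix "hx" already present; 1 new (i)
  "qb" → prefix "qb" already present; 0 new (none)
  "kvyrmuh" → prefix "kvyr" already present; 3 new (m, u, h)
Total nodes = 7 + 3 + 3 + 10 + 9 + 3 + 8 + 6 + 5 + 8 + 5 + 1 + 0 + 7 + 4 + 4 + 8 + 1 + 0 + 3 = 95

95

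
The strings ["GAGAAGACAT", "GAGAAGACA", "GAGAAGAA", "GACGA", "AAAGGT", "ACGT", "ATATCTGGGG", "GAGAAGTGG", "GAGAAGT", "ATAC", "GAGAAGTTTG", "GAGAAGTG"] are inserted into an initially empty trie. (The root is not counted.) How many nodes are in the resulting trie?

39

Insert word by word; a character creates a node only if that edge doesn't already exist:
  "GAGAAGACAT" → 10 new (G, A, G, A, A, G, A, C, A, T)
  "GAGAAGACA" → prefix "GAGAAGACA" already present; 0 new (none)
  "GAGAAGAA" → prefix "GAGAAGA" already present; 1 new (A)
  "GACGA" → prefix "GA" already present; 3 new (C, G, A)
  "AAAGGT" → 6 new (A, A, A, G, G, T)
  "ACGT" → prefix "A" already present; 3 new (C, G, T)
  "ATATCTGGGG" → prefix "A" already present; 9 new (T, A, T, C, T, G, G, G, G)
  "GAGAAGTGG" → prefix "GAGAAG" already present; 3 new (T, G, G)
  "GAGAAGT" → prefix "GAGAAGT" already present; 0 new (none)
  "ATAC" → prefix "ATA" already present; 1 new (C)
  "GAGAAGTTTG" → prefix "GAGAAGT" already present; 3 new (T, T, G)
  "GAGAAGTG" → prefix "GAGAAGTG" already present; 0 new (none)
Total nodes = 10 + 0 + 1 + 3 + 6 + 3 + 9 + 3 + 0 + 1 + 3 + 0 = 39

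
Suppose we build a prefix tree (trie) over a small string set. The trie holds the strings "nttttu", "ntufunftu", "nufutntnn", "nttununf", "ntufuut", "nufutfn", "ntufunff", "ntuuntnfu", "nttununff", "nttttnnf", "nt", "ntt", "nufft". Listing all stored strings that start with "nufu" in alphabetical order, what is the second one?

nufutntnn

DFS of the "nufu" subtree visits, in order: "nufutfn", "nufutntnn"
Position 2: nufutntnn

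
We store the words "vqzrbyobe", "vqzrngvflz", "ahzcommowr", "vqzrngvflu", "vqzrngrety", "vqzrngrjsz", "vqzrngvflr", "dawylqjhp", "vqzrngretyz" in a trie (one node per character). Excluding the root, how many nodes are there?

For each word, the new-node count is its length minus the longest prefix already in the trie:
  "vqzrbyobe" → 9 new (v, q, z, r, b, y, o, b, e)
  "vqzrngvflz" → prefix "vqzr" already present; 6 new (n, g, v, f, l, z)
  "ahzcommowr" → 10 new (a, h, z, c, o, m, m, o, w, r)
  "vqzrngvflu" → prefix "vqzrngvfl" already present; 1 new (u)
  "vqzrngrety" → prefix "vqzrng" already present; 4 new (r, e, t, y)
  "vqzrngrjsz" → prefix "vqzrngr" already present; 3 new (j, s, z)
  "vqzrngvflr" → prefix "vqzrngvfl" already present; 1 new (r)
  "dawylqjhp" → 9 new (d, a, w, y, l, q, j, h, p)
  "vqzrngretyz" → prefix "vqzrngrety" already present; 1 new (z)
Total nodes = 9 + 6 + 10 + 1 + 4 + 3 + 1 + 9 + 1 = 44

44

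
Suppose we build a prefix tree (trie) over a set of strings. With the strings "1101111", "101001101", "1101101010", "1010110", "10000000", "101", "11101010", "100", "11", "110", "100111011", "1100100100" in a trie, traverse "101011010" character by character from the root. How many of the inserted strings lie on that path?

2

Walk "101011010" from the root; an end-of-word marker is hit whenever a stored word is a prefix of "101011010".
Prefixes of the query that are stored words: "101", "1010110"
Count: 2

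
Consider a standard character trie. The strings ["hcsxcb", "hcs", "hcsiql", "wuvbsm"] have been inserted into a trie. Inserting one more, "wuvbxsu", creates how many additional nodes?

"wuvb" is already a path in the trie; the remaining "xsu" must be added.
So 7 − 4 = 3 new nodes.

3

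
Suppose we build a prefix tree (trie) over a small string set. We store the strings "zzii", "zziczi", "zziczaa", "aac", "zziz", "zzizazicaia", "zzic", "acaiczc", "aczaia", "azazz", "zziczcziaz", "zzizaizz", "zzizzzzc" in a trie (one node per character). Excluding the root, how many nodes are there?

Trace insertions, counting only characters that open a new branch:
  "zzii" → 4 new (z, z, i, i)
  "zziczi" → prefix "zzi" already present; 3 new (c, z, i)
  "zziczaa" → prefix "zzicz" already present; 2 new (a, a)
  "aac" → 3 new (a, a, c)
  "zziz" → prefix "zzi" already present; 1 new (z)
  "zzizazicaia" → prefix "zziz" already present; 7 new (a, z, i, c, a, i, a)
  "zzic" → prefix "zzic" already present; 0 new (none)
  "acaiczc" → prefix "a" already present; 6 new (c, a, i, c, z, c)
  "aczaia" → prefix "ac" already present; 4 new (z, a, i, a)
  "azazz" → prefix "a" already present; 4 new (z, a, z, z)
  "zziczcziaz" → prefix "zzicz" already present; 5 new (c, z, i, a, z)
  "zzizaizz" → prefix "zziza" already present; 3 new (i, z, z)
  "zzizzzzc" → prefix "zziz" already present; 4 new (z, z, z, c)
Total nodes = 4 + 3 + 2 + 3 + 1 + 7 + 0 + 6 + 4 + 4 + 5 + 3 + 4 = 46

46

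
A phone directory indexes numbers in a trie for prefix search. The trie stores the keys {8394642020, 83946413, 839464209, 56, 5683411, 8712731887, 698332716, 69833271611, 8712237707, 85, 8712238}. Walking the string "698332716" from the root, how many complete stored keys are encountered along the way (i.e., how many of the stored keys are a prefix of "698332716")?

1

Check each prefix of "698332716" against the stored set — each match is an end-marker on the path.
Prefixes of the query that are stored words: "698332716"
Count: 1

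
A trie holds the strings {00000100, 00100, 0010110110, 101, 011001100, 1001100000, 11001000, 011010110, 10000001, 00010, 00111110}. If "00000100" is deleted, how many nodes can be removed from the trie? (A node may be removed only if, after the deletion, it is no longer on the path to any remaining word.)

After clearing the end-marker at "00000100", prune upward until reaching a node still needed by another word.
The suffix "00100" (5 nodes) is used only by "00000100"; the node for "000" still has the child "1", so pruning stops there.
Nodes removed: 5

5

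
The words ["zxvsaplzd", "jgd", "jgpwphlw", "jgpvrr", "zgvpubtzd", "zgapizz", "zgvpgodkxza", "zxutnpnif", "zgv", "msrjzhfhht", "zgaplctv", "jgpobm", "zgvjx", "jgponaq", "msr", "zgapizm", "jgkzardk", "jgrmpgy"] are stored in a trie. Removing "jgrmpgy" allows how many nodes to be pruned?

After clearing the end-marker at "jgrmpgy", prune upward until reaching a node still needed by another word.
The suffix "rmpgy" (5 nodes) is used only by "jgrmpgy"; the node for "jg" still has the child "d", so pruning stops there.
Nodes removed: 5

5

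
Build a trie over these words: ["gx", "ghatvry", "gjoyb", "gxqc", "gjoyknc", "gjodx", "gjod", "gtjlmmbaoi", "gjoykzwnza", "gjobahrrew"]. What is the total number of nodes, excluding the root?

40

Trie structure (* marks end of a word):
(root)
└─ g
   ├─ h
   │  └─ a
   │     └─ t
   │        └─ v
   │           └─ r
   │              └─ y *
   ├─ j
   │  └─ o
   │     ├─ b
   │     │  └─ a
   │     │     └─ h
   │     │        └─ r
   │     │           └─ r
   │     │              └─ e
   │     │                 └─ w *
   │     ├─ d *
   │     │  └─ x *
   │     └─ y
   │        ├─ b *
   │        └─ k
   │           ├─ n
   │           │  └─ c *
   │           └─ z
   │              └─ w
   │                 └─ n
   │                    └─ z
   │                       └─ a *
   ├─ t
   │  └─ j
   │     └─ l
   │        └─ m
   │           └─ m
   │              └─ b
   │                 └─ a
   │                    └─ o
   │                       └─ i *
   └─ x *
      └─ q
         └─ c *
Counting every labelled node above: 40.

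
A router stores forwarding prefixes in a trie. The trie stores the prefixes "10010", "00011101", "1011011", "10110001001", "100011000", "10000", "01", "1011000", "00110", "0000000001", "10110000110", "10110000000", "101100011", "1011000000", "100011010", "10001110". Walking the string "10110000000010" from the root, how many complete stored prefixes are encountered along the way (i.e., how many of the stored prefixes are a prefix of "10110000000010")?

3

Walk "10110000000010" from the root; an end-of-word marker is hit whenever a stored word is a prefix of "10110000000010".
Prefixes of the query that are stored words: "1011000", "1011000000", "10110000000"
Count: 3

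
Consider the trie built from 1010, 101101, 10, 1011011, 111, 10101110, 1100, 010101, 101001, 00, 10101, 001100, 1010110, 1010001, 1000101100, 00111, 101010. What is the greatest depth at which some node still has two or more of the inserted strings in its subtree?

6

Equivalently: take the maximum, over all pairs, of their longest common prefix length.
"1010110" and "10101110" agree on "101011" (6 characters) before diverging; nothing deeper is shared.
Longest shared-prefix length: 6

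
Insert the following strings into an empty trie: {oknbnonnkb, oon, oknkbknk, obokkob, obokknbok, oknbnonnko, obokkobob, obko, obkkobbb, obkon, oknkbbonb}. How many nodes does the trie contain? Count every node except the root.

42

Trace insertions, counting only characters that open a new branch:
  "oknbnonnkb" → 10 new (o, k, n, b, n, o, n, n, k, b)
  "oon" → prefix "o" already present; 2 new (o, n)
  "oknkbknk" → prefix "okn" already present; 5 new (k, b, k, n, k)
  "obokkob" → prefix "o" already present; 6 new (b, o, k, k, o, b)
  "obokknbok" → prefix "obokk" already present; 4 new (n, b, o, k)
  "oknbnonnko" → prefix "oknbnonnk" already present; 1 new (o)
  "obokkobob" → prefix "obokkob" already present; 2 new (o, b)
  "obko" → prefix "ob" already present; 2 new (k, o)
  "obkkobbb" → prefix "obk" already present; 5 new (k, o, b, b, b)
  "obkon" → prefix "obko" already present; 1 new (n)
  "oknkbbonb" → prefix "oknkb" already present; 4 new (b, o, n, b)
Total nodes = 10 + 2 + 5 + 6 + 4 + 1 + 2 + 2 + 5 + 1 + 4 = 42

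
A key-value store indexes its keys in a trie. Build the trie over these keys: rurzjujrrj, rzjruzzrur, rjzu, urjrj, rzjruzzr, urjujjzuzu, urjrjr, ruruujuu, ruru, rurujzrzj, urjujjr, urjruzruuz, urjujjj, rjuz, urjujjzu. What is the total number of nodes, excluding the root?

Trace insertions, counting only characters that open a new branch:
  "rurzjujrrj" → 10 new (r, u, r, z, j, u, j, r, r, j)
  "rzjruzzrur" → prefix "r" already present; 9 new (z, j, r, u, z, z, r, u, r)
  "rjzu" → prefix "r" already present; 3 new (j, z, u)
  "urjrj" → 5 new (u, r, j, r, j)
  "rzjruzzr" → prefix "rzjruzzr" already present; 0 new (none)
  "urjujjzuzu" → prefix "urj" already present; 7 new (u, j, j, z, u, z, u)
  "urjrjr" → prefix "urjrj" already present; 1 new (r)
  "ruruujuu" → prefix "rur" already present; 5 new (u, u, j, u, u)
  "ruru" → prefix "ruru" already present; 0 new (none)
  "rurujzrzj" → prefix "ruru" already present; 5 new (j, z, r, z, j)
  "urjujjr" → prefix "urjujj" already present; 1 new (r)
  "urjruzruuz" → prefix "urjr" already present; 6 new (u, z, r, u, u, z)
  "urjujjj" → prefix "urjujj" already present; 1 new (j)
  "rjuz" → prefix "rj" already present; 2 new (u, z)
  "urjujjzu" → prefix "urjujjzu" already present; 0 new (none)
Total nodes = 10 + 9 + 3 + 5 + 0 + 7 + 1 + 5 + 0 + 5 + 1 + 6 + 1 + 2 + 0 = 55

55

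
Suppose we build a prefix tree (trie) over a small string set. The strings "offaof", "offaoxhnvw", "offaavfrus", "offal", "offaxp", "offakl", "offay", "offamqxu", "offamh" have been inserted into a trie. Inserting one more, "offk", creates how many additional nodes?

1

Walking "offk" from the root, the first 3 characters ("off") follow existing edges; "k" is the first miss.
New nodes needed: |"offk"| − 3 = 4 − 3 = 1.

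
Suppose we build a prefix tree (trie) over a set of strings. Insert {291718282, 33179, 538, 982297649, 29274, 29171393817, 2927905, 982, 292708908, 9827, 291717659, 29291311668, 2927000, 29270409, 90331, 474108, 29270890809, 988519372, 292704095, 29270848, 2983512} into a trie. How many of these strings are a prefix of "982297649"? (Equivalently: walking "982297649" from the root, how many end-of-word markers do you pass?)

2

Traverse "982297649" character by character; count nodes along the way that are marked as word ends.
Prefixes of the query that are stored words: "982", "982297649"
Count: 2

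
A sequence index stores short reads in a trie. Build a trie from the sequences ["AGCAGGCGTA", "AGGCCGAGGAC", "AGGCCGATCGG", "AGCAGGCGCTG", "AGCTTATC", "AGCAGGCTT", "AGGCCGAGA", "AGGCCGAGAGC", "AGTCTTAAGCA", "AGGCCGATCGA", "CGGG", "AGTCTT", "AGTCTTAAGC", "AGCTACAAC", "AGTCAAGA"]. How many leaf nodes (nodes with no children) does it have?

12

Leaves are exactly the stored words that no other stored word extends.
Those words: "AGCAGGCGCTG", "AGCAGGCGTA", "AGCAGGCTT", "AGCTACAAC", "AGCTTATC", "AGGCCGAGAGC", "AGGCCGAGGAC", "AGGCCGATCGA", "AGGCCGATCGG", "AGTCAAGA", "AGTCTTAAGCA", "CGGG"
Leaf count: 12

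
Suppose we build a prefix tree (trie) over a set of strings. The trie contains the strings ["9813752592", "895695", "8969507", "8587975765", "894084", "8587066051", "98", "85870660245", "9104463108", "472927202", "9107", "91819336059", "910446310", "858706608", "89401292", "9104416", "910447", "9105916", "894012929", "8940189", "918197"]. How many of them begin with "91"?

8

Walk to "91"; the words in its subtree are exactly those with that prefix.
Words under "91": 9104416, 910446310, 9104463108, 910447, 9105916, 9107, 91819336059, 918197
Count: 8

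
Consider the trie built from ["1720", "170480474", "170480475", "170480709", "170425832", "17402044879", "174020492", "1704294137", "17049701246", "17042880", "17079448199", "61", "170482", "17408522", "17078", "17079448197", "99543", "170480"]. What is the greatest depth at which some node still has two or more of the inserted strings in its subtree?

The deepest shared node is where two words last agree before diverging.
e.g. "17079448197" and "17079448199" share the prefix "1707944819" of length 10; no pair shares a longer one.
Longest shared-prefix length: 10

10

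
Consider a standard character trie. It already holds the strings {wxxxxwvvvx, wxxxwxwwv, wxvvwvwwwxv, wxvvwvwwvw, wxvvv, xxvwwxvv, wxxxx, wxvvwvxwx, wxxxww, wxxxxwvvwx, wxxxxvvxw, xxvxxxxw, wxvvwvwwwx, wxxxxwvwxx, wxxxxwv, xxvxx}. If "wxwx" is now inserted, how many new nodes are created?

Walking "wxwx" from the root, the first 2 characters ("wx") follow existing edges; "w" is the first miss.
Each of the 2 remaining characters creates one node.

2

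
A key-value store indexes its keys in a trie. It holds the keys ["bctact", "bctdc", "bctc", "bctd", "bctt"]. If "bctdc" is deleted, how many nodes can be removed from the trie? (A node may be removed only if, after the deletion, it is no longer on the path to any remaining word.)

1

A node on "bctdc"'s path can go only if nothing else ends at it or branches off below it.
The suffix "c" (1 node) is used only by "bctdc"; "bctd" is itself a stored word, so pruning stops there.
Nodes removed: 1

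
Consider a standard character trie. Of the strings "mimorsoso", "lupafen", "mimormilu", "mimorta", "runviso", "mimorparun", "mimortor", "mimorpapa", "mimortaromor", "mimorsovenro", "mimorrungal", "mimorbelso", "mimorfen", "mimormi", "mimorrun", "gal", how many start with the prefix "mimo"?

13

Traverse to the node for "mimo", then collect every word in that subtree.
Words under "mimo": mimorbelso, mimorfen, mimormi, mimormilu, mimorpapa, mimorparun, mimorrun, mimorrungal, mimorsoso, mimorsovenro, mimorta, mimortaromor, mimortor
Count: 13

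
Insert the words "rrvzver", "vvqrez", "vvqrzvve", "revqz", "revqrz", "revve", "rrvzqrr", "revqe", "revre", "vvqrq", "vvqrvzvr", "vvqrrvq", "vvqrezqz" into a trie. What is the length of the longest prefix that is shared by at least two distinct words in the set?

The deepest shared node is where two words last agree before diverging.
e.g. "vvqrez" and "vvqrezqz" share the prefix "vvqrez" of length 6; no pair shares a longer one.
Longest shared-prefix length: 6

6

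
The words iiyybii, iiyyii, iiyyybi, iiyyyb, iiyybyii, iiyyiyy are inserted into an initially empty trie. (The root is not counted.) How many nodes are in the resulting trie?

17

Insert word by word; a character creates a node only if that edge doesn't already exist:
  "iiyybii" → 7 new (i, i, y, y, b, i, i)
  "iiyyii" → prefix "iiyy" already present; 2 new (i, i)
  "iiyyybi" → prefix "iiyy" already present; 3 new (y, b, i)
  "iiyyyb" → prefix "iiyyyb" already present; 0 new (none)
  "iiyybyii" → prefix "iiyyb" already present; 3 new (y, i, i)
  "iiyyiyy" → prefix "iiyyi" already present; 2 new (y, y)
Total nodes = 7 + 2 + 3 + 0 + 3 + 2 = 17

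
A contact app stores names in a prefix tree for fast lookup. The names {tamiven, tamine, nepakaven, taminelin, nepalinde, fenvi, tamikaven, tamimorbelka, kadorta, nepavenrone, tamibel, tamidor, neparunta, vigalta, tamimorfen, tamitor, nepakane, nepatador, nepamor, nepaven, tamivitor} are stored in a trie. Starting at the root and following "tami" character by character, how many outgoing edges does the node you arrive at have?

Walk "tami" from the root, arriving at one node.
Characters that immediately follow "tami" among the stored strings: {b, d, k, m, n, t, v}.
That node has 7 child edges.

7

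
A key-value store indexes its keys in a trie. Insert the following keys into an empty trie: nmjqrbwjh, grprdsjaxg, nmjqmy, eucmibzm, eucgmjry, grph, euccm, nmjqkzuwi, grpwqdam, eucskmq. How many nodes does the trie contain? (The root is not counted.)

51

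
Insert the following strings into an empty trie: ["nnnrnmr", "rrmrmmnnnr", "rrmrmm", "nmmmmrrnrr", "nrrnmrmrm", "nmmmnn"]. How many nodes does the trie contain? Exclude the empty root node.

36

Count nodes per top-level branch (shared prefixes stored once):
  'n'-branch (nmmmmrrnrr, nmmmnn, nnnrnmr, nrrnmrmrm): 26 nodes
  'r'-branch (rrmrmm, rrmrmmnnnr): 10 nodes
Sum: 36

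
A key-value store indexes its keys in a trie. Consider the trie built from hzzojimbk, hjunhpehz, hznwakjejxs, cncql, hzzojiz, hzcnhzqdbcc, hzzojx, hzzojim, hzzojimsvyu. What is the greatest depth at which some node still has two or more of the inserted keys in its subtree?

Look for the deepest trie node that still has at least two words in its subtree.
"hzzojim" and "hzzojimbk" agree on "hzzojim" (7 characters) before diverging; nothing deeper is shared.
Longest shared-prefix length: 7

7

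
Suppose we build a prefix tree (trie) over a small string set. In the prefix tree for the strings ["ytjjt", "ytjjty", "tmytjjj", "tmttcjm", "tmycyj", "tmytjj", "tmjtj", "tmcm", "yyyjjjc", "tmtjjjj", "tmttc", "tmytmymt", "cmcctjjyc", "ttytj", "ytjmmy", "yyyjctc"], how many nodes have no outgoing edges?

13

A leaf is a node with no children — equivalently, the end of a word that is not a proper prefix of any other stored word.
Those words: "cmcctjjyc", "tmcm", "tmjtj", "tmtjjjj", "tmttcjm", "tmycyj", "tmytjjj", "tmytmymt", "ttytj", "ytjjty", "ytjmmy", "yyyjctc", "yyyjjjc"
Leaf count: 13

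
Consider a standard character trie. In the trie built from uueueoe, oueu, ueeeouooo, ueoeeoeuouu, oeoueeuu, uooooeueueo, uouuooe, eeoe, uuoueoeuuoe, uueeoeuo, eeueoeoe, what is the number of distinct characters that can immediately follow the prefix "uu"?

2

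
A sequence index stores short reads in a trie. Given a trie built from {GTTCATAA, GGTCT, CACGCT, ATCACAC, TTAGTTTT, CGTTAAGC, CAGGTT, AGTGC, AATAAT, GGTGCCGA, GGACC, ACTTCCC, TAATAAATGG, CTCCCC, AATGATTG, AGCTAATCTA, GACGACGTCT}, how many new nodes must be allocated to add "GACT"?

1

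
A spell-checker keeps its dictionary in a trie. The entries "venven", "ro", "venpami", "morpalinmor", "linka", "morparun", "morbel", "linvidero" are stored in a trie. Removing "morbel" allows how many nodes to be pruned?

3

A node on "morbel"'s path can go only if nothing else ends at it or branches off below it.
The suffix "bel" (3 nodes) is used only by "morbel"; the node for "mor" still has the child "p", so pruning stops there.
Nodes removed: 3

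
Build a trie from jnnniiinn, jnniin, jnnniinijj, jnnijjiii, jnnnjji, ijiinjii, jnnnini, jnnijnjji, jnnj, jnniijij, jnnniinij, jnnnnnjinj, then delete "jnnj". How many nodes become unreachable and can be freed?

After clearing the end-marker at "jnnj", prune upward until reaching a node still needed by another word.
The suffix "j" (1 node) is used only by "jnnj"; the node for "jnn" still has the child "n", so pruning stops there.
Nodes removed: 1

1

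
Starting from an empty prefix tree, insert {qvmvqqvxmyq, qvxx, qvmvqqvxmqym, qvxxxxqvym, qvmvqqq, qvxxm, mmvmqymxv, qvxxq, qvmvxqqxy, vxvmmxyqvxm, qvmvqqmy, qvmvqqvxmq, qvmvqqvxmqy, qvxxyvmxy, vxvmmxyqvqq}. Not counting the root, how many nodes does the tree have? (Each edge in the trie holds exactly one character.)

59

Count nodes per top-level branch (shared prefixes stored once):
  'm'-branch (mmvmqymxv): 9 nodes
  'q'-branch (qvmvqqmy, qvmvqqq, qvmvqqvxmq, qvmvqqvxmqy, qvmvqqvxmqym, qvmvqqvxmyq, qvmvxqqxy, qvxx, qvxxm, qvxxq, qvxxxxqvym, qvxxyvmxy): 37 nodes
  'v'-branch (vxvmmxyqvqq, vxvmmxyqvxm): 13 nodes
Sum: 59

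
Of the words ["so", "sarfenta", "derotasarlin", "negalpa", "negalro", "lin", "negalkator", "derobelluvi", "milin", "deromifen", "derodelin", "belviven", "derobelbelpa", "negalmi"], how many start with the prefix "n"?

4

Walk to "n"; the words in its subtree are exactly those with that prefix.
Words under "n": negalkator, negalmi, negalpa, negalro
Count: 4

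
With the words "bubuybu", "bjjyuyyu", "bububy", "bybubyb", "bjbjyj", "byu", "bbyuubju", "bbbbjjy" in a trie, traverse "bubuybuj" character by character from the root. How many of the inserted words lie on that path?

1

Traverse "bubuybuj" character by character; count nodes along the way that are marked as word ends.
Prefixes of the query that are stored words: "bubuybu"
Count: 1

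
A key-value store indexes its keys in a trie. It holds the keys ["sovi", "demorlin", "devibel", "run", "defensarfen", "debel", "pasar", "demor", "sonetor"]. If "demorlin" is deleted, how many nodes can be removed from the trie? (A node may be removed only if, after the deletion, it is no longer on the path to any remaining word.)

After clearing the end-marker at "demorlin", prune upward until reaching a node still needed by another word.
The suffix "lin" (3 nodes) is used only by "demorlin"; "demor" is itself a stored word, so pruning stops there.
Nodes removed: 3

3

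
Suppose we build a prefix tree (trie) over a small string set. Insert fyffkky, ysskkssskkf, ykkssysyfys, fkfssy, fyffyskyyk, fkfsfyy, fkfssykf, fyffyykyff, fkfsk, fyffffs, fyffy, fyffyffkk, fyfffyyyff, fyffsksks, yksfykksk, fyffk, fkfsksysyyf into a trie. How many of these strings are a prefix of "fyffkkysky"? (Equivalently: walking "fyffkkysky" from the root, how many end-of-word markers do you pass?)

2

Check each prefix of "fyffkkysky" against the stored set — each match is an end-marker on the path.
Prefixes of the query that are stored words: "fyffk", "fyffkky"
Count: 2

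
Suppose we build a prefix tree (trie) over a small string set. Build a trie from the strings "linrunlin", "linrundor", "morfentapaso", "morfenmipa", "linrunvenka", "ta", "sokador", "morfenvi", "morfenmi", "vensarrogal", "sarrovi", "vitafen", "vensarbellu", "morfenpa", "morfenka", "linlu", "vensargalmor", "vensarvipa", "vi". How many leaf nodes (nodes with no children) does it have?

Leaves are exactly the stored words that no other stored word extends.
Those words: "linlu", "linrundor", "linrunlin", "linrunvenka", "morfenka", "morfenmipa", "morfenpa", "morfentapaso", "morfenvi", "sarrovi", "sokador", "ta", "vensarbellu", "vensargalmor", "vensarrogal", "vensarvipa", "vitafen"
Leaf count: 17

17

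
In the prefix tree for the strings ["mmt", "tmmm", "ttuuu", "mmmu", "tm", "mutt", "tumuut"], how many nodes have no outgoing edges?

6

Leaves are exactly the stored words that no other stored word extends.
Those words: "mmmu", "mmt", "mutt", "tmmm", "ttuuu", "tumuut"
Leaf count: 6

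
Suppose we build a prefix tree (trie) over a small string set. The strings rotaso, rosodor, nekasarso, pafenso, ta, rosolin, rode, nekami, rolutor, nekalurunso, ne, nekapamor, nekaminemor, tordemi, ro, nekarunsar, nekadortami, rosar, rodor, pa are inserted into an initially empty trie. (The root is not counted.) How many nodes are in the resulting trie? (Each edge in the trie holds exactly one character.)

81

Insert word by word; a character creates a node only if that edge doesn't already exist:
  "rotaso" → 6 new (r, o, t, a, s, o)
  "rosodor" → prefix "ro" already present; 5 new (s, o, d, o, r)
  "nekasarso" → 9 new (n, e, k, a, s, a, r, s, o)
  "pafenso" → 7 new (p, a, f, e, n, s, o)
  "ta" → 2 new (t, a)
  "rosolin" → prefix "roso" already present; 3 new (l, i, n)
  "rode" → prefix "ro" already present; 2 new (d, e)
  "nekami" → prefix "neka" already present; 2 new (m, i)
  "rolutor" → prefix "ro" already present; 5 new (l, u, t, o, r)
  "nekalurunso" → prefix "neka" already present; 7 new (l, u, r, u, n, s, o)
  "ne" → prefix "ne" already present; 0 new (none)
  "nekapamor" → prefix "neka" already present; 5 new (p, a, m, o, r)
  "nekaminemor" → prefix "nekami" already present; 5 new (n, e, m, o, r)
  "tordemi" → prefix "t" already present; 6 new (o, r, d, e, m, i)
  "ro" → prefix "ro" already present; 0 new (none)
  "nekarunsar" → prefix "neka" already present; 6 new (r, u, n, s, a, r)
  "nekadortami" → prefix "neka" already present; 7 new (d, o, r, t, a, m, i)
  "rosar" → prefix "ros" already present; 2 new (a, r)
  "rodor" → prefix "rod" already present; 2 new (o, r)
  "pa" → prefix "pa" already present; 0 new (none)
Total nodes = 6 + 5 + 9 + 7 + 2 + 3 + 2 + 2 + 5 + 7 + 0 + 5 + 5 + 6 + 0 + 6 + 7 + 2 + 2 + 0 = 81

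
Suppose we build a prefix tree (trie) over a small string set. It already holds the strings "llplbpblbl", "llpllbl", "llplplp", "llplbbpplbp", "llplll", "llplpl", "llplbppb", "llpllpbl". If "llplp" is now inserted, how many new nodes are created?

0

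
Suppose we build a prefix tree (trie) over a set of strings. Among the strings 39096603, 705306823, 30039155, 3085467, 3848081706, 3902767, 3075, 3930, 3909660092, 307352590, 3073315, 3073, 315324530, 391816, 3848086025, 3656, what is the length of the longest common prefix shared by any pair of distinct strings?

The deepest shared node is where two words last agree before diverging.
e.g. "3909660092" and "39096603" share the prefix "3909660" of length 7; no pair shares a longer one.
Longest shared-prefix length: 7

7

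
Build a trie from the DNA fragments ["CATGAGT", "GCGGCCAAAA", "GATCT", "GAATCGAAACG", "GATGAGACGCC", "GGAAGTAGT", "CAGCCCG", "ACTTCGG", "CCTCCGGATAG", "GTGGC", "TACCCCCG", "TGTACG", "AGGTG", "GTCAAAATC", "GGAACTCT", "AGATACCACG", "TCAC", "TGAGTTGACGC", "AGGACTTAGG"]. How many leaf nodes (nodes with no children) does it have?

19

A leaf is a node with no children — equivalently, the end of a word that is not a proper prefix of any other stored word.
Those words: "ACTTCGG", "AGATACCACG", "AGGACTTAGG", "AGGTG", "CAGCCCG", "CATGAGT", "CCTCCGGATAG", "GAATCGAAACG", "GATCT", "GATGAGACGCC", "GCGGCCAAAA", "GGAACTCT", "GGAAGTAGT", "GTCAAAATC", "GTGGC", "TACCCCCG", "TCAC", "TGAGTTGACGC", "TGTACG"
Leaf count: 19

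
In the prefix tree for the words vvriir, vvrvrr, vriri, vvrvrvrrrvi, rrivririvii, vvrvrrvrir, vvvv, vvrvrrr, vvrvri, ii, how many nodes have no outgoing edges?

A leaf is a node with no children — equivalently, the end of a word that is not a proper prefix of any other stored word.
Those words: "ii", "rrivririvii", "vriri", "vvriir", "vvrvri", "vvrvrrr", "vvrvrrvrir", "vvrvrvrrrvi", "vvvv"
Leaf count: 9

9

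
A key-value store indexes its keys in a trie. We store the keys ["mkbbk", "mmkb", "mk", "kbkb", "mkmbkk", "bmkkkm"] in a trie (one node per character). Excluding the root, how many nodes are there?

22

Count nodes per top-level branch (shared prefixes stored once):
  'b'-branch (bmkkkm): 6 nodes
  'k'-branch (kbkb): 4 nodes
  'm'-branch (mk, mkbbk, mkmbkk, mmkb): 12 nodes
Sum: 22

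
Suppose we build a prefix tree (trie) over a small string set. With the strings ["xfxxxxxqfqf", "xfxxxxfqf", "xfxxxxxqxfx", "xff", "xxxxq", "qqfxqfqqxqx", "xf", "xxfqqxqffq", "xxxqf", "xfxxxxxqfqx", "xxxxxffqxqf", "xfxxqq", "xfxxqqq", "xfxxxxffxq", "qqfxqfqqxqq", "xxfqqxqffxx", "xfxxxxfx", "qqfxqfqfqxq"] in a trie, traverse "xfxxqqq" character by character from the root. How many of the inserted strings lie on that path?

Traverse "xfxxqqq" character by character; count nodes along the way that are marked as word ends.
Prefixes of the query that are stored words: "xf", "xfxxqq", "xfxxqqq"
Count: 3

3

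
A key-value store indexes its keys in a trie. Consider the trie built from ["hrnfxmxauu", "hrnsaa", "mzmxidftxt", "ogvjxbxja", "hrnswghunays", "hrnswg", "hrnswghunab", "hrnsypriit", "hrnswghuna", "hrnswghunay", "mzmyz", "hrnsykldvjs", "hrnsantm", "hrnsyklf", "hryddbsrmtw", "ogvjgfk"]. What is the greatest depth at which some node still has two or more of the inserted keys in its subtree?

11

The deepest shared node is where two words last agree before diverging.
e.g. "hrnswghunay" and "hrnswghunays" share the prefix "hrnswghunay" of length 11; no pair shares a longer one.
Longest shared-prefix length: 11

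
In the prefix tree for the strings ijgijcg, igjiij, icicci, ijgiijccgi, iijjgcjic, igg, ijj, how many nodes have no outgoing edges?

7

Leaves are exactly the stored words that no other stored word extends.
Those words: "icicci", "igg", "igjiij", "iijjgcjic", "ijgiijccgi", "ijgijcg", "ijj"
Leaf count: 7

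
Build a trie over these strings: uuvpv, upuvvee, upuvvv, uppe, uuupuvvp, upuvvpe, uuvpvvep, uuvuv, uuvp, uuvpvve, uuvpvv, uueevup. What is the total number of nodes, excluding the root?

32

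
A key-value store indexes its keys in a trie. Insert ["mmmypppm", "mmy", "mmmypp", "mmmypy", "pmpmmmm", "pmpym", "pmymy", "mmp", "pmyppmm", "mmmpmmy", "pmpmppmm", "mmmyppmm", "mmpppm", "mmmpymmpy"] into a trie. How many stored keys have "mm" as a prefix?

9

Filter for entries beginning with "mm":
Words under "mm": mmmpmmy, mmmpymmpy, mmmypp, mmmyppmm, mmmypppm, mmmypy, mmp, mmpppm, mmy
Count: 9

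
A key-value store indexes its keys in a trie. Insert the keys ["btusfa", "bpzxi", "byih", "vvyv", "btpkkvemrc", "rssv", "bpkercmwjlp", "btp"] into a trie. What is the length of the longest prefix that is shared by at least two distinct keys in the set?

3

Equivalently: take the maximum, over all pairs, of their longest common prefix length.
"btp" and "btpkkvemrc" agree on "btp" (3 characters) before diverging; nothing deeper is shared.
Longest shared-prefix length: 3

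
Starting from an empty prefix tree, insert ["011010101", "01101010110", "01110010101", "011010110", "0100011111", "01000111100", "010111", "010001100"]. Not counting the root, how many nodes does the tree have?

36

Trace insertions, counting only characters that open a new branch:
  "011010101" → 9 new (0, 1, 1, 0, 1, 0, 1, 0, 1)
  "01101010110" → prefix "011010101" already present; 2 new (1, 0)
  "01110010101" → prefix "011" already present; 8 new (1, 0, 0, 1, 0, 1, 0, 1)
  "011010110" → prefix "0110101" already present; 2 new (1, 0)
  "0100011111" → prefix "01" already present; 8 new (0, 0, 0, 1, 1, 1, 1, 1)
  "01000111100" → prefix "010001111" already present; 2 new (0, 0)
  "010111" → prefix "010" already present; 3 new (1, 1, 1)
  "010001100" → prefix "0100011" already present; 2 new (0, 0)
Total nodes = 9 + 2 + 8 + 2 + 8 + 2 + 3 + 2 = 36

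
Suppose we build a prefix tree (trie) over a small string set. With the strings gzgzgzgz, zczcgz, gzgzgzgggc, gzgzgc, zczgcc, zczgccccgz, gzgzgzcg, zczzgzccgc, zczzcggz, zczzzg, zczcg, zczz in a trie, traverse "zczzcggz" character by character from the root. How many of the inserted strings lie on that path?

Check each prefix of "zczzcggz" against the stored set — each match is an end-marker on the path.
Prefixes of the query that are stored words: "zczz", "zczzcggz"
Count: 2

2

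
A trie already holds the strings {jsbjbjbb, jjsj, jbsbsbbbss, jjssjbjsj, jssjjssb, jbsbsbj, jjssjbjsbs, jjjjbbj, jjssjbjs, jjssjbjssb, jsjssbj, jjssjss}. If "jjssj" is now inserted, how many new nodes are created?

Every character of "jjssj" already lies on an existing path (it is a prefix of some stored word).
No new nodes are needed: 0.

0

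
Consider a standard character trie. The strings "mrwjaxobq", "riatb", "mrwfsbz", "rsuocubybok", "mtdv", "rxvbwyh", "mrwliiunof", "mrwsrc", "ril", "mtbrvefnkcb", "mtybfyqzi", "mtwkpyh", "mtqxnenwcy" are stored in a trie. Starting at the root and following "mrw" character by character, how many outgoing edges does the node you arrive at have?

4

The children of the "mrw" node are the distinct next characters among strings starting with "mrw".
Characters that immediately follow "mrw" among the stored strings: {f, j, l, s}.
That node has 4 child edges.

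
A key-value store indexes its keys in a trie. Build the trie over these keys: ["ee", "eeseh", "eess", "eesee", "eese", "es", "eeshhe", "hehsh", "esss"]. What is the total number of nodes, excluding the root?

18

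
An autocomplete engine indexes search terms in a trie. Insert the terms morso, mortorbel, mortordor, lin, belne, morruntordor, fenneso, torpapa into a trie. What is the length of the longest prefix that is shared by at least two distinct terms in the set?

The deepest shared node is where two words last agree before diverging.
"mortorbel" and "mortordor" agree on "mortor" (6 characters) before diverging; nothing deeper is shared.
Longest shared-prefix length: 6

6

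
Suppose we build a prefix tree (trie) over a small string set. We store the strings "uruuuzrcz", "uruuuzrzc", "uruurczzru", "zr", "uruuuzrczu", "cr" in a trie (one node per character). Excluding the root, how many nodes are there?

Count nodes per top-level branch (shared prefixes stored once):
  'c'-branch (cr): 2 nodes
  'u'-branch (uruurczzru, uruuuzrcz, uruuuzrczu, uruuuzrzc): 18 nodes
  'z'-branch (zr): 2 nodes
Sum: 22

22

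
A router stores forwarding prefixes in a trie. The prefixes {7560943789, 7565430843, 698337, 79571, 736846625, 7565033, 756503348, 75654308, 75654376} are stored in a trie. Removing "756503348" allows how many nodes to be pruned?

2

Walk "756503348" from the leaf back toward the root, removing each node that no remaining word uses.
The suffix "48" (2 nodes) is used only by "756503348"; "7565033" is itself a stored word, so pruning stops there.
Nodes removed: 2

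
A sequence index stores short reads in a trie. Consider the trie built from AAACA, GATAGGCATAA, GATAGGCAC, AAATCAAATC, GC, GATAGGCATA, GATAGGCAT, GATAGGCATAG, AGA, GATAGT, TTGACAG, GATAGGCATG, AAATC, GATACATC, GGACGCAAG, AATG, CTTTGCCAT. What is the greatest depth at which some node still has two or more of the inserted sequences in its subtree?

Look for the deepest trie node that still has at least two words in its subtree.
e.g. "GATAGGCATA" and "GATAGGCATAA" share the prefix "GATAGGCATA" of length 10; no pair shares a longer one.
Longest shared-prefix length: 10

10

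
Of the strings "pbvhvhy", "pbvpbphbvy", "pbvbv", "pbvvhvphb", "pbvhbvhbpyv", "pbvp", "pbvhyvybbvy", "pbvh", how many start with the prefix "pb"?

Walk to "pb"; the words in its subtree are exactly those with that prefix.
Matches: "pbvbv", "pbvh", "pbvhbvhbpyv", "pbvhvhy", "pbvhyvybbvy", "pbvp", "pbvpbphbvy", "pbvvhvphb"
Count: 8

8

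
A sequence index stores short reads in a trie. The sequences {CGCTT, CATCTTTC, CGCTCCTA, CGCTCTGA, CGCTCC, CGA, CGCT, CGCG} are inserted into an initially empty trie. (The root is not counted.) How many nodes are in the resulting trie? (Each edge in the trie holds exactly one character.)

21

For each word, the new-node count is its length minus the longest prefix already in the trie:
  "CGCTT" → 5 new (C, G, C, T, T)
  "CATCTTTC" → prefix "C" already present; 7 new (A, T, C, T, T, T, C)
  "CGCTCCTA" → prefix "CGCT" already present; 4 new (C, C, T, A)
  "CGCTCTGA" → prefix "CGCTC" already present; 3 new (T, G, A)
  "CGCTCC" → prefix "CGCTCC" already present; 0 new (none)
  "CGA" → prefix "CG" already present; 1 new (A)
  "CGCT" → prefix "CGCT" already present; 0 new (none)
  "CGCG" → prefix "CGC" already present; 1 new (G)
Total nodes = 5 + 7 + 4 + 3 + 0 + 1 + 0 + 1 = 21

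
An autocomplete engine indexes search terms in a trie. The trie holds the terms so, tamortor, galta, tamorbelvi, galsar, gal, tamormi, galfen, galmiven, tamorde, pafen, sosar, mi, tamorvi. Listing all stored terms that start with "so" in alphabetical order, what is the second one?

DFS of the "so" subtree visits, in order: "so", "sosar"
The 2nd is sosar.

sosar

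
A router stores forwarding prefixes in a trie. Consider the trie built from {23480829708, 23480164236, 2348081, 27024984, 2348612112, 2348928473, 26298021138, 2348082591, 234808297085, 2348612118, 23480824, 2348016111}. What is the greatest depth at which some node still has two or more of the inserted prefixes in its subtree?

11

Equivalently: take the maximum, over all pairs, of their longest common prefix length.
e.g. "23480829708" and "234808297085" share the prefix "23480829708" of length 11; no pair shares a longer one.
Longest shared-prefix length: 11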